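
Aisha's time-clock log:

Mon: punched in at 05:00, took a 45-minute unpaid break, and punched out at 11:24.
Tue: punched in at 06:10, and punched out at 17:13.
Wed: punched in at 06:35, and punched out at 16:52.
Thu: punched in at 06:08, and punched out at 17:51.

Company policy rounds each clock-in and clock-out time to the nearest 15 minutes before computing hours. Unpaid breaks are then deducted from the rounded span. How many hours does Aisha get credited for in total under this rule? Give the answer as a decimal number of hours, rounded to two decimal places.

38.50 hours

Mon: in 05:00→05:00, out 11:24→11:30; 6 h 30 min − 45 min = 5 h 45 min
Tue: in 06:10→06:15, out 17:13→17:15; 11 h 0 min
Wed: in 06:35→06:30, out 16:52→16:45; 10 h 15 min
Thu: in 06:08→06:15, out 17:51→17:45; 11 h 30 min
Total credited: 38 h 30 min.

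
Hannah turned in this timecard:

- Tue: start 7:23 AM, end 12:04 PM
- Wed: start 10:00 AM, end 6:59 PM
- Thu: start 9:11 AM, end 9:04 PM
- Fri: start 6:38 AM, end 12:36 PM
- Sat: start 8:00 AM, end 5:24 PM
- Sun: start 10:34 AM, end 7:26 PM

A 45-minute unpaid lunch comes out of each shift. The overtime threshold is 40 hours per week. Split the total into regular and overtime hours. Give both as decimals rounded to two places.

Regular 40.00 hours, overtime 5.28 hours

Tue: 7:23 AM–12:04 PM = 4 h 41 min; less 45 min break → 3 h 56 min
Wed: 10:00 AM–6:59 PM = 8 h 59 min; less 45 min break → 8 h 14 min
Thu: 9:11 AM–9:04 PM = 11 h 53 min; less 45 min break → 11 h 8 min
Fri: 6:38 AM–12:36 PM = 5 h 58 min; less 45 min break → 5 h 13 min
Sat: 8:00 AM–5:24 PM = 9 h 24 min; less 45 min break → 8 h 39 min
Sun: 10:34 AM–7:26 PM = 8 h 52 min; less 45 min break → 8 h 7 min
Total worked: 45 h 17 min = 45.28 h.
Threshold 40 h → overtime 5 h 17 min, regular 40 h 0 min.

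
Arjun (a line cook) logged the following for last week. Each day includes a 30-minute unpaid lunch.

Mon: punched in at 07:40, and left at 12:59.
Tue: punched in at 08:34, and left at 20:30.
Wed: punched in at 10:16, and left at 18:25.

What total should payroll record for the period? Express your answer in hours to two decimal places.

Mon: 07:40–12:59 = 5 h 19 min; less 30 min break → 4 h 49 min
Tue: 08:34–20:30 = 11 h 56 min; less 30 min break → 11 h 26 min
Wed: 10:16–18:25 = 8 h 9 min; less 30 min break → 7 h 39 min
Total: 4 h 49 min + 11 h 26 min + 7 h 39 min = 23 h 54 min.

23.90 hours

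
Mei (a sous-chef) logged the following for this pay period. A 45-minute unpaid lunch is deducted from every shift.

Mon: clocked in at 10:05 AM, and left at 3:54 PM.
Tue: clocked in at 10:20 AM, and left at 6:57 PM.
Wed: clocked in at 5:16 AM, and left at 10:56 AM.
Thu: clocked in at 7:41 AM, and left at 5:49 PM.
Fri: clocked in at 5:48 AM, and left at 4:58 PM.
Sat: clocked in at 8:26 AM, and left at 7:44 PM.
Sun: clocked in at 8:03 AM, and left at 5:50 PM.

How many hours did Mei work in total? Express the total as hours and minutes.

Mon: 10:05 AM–3:54 PM = 5 h 49 min; less 45 min break → 5 h 4 min
Tue: 10:20 AM–6:57 PM = 8 h 37 min; less 45 min break → 7 h 52 min
Wed: 5:16 AM–10:56 AM = 5 h 40 min; less 45 min break → 4 h 55 min
Thu: 7:41 AM–5:49 PM = 10 h 8 min; less 45 min break → 9 h 23 min
Fri: 5:48 AM–4:58 PM = 11 h 10 min; less 45 min break → 10 h 25 min
Sat: 8:26 AM–7:44 PM = 11 h 18 min; less 45 min break → 10 h 33 min
Sun: 8:03 AM–5:50 PM = 9 h 47 min; less 45 min break → 9 h 2 min
Total: 5 h 4 min + 7 h 52 min + 4 h 55 min + 9 h 23 min + 10 h 25 min + 10 h 33 min + 9 h 2 min = 57 h 14 min.

57 h 14 min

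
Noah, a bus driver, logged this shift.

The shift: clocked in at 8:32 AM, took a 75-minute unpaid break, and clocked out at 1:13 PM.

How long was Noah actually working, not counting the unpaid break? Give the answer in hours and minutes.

3 h 26 min

The shift: 8:32 AM–1:13 PM = 4 h 41 min; less 75 min break → 3 h 26 min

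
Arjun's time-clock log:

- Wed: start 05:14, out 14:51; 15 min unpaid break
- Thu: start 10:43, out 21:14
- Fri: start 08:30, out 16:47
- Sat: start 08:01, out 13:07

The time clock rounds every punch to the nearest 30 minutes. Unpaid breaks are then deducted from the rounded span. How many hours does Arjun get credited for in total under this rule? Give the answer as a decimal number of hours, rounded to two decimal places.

33.75 hours

Wed: in 05:14→05:00, out 14:51→15:00; 10 h 0 min − 15 min = 9 h 45 min
Thu: in 10:43→10:30, out 21:14→21:00; 10 h 30 min
Fri: in 08:30→08:30, out 16:47→17:00; 8 h 30 min
Sat: in 08:01→08:00, out 13:07→13:00; 5 h 0 min
Total credited: 33 h 45 min.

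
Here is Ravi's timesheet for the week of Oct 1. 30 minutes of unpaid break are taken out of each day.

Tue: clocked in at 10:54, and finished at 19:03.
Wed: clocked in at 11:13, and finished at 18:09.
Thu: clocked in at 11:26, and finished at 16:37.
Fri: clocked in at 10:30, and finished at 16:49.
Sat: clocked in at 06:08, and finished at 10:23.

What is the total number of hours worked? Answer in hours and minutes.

28 h 20 min

Tue: 10:54–19:03 = 8 h 9 min; less 30 min break → 7 h 39 min
Wed: 11:13–18:09 = 6 h 56 min; less 30 min break → 6 h 26 min
Thu: 11:26–16:37 = 5 h 11 min; less 30 min break → 4 h 41 min
Fri: 10:30–16:49 = 6 h 19 min; less 30 min break → 5 h 49 min
Sat: 06:08–10:23 = 4 h 15 min; less 30 min break → 3 h 45 min
Total: 7 h 39 min + 6 h 26 min + 4 h 41 min + 5 h 49 min + 3 h 45 min = 28 h 20 min.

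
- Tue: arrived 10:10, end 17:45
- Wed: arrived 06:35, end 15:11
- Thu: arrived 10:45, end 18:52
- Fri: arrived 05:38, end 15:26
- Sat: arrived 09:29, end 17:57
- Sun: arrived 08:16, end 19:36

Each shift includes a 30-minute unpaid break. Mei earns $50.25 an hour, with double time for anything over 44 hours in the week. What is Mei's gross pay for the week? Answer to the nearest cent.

Tue: 10:10–17:45 = 7 h 35 min; less 30 min break → 7 h 5 min
Wed: 06:35–15:11 = 8 h 36 min; less 30 min break → 8 h 6 min
Thu: 10:45–18:52 = 8 h 7 min; less 30 min break → 7 h 37 min
Fri: 05:38–15:26 = 9 h 48 min; less 30 min break → 9 h 18 min
Sat: 09:29–17:57 = 8 h 28 min; less 30 min break → 7 h 58 min
Sun: 08:16–19:36 = 11 h 20 min; less 30 min break → 10 h 50 min
Total worked: 50 h 54 min = 3054 min.
Regular 44 h 0 min = 2640 min at $50.25/h; overtime 6 h 54 min = 414 min at $100.50/h.
Pay = (2640 × $50.25 + 414 × $100.50) ÷ 60 = $2904.45.

$2904.45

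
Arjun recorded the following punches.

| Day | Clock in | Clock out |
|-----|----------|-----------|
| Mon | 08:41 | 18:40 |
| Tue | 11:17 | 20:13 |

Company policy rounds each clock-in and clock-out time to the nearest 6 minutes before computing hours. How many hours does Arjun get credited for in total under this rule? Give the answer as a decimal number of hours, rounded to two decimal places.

18.90 hours

Mon: in 08:41→08:42, out 18:40→18:42; 10 h 0 min
Tue: in 11:17→11:18, out 20:13→20:12; 8 h 54 min
Total credited: 18 h 54 min.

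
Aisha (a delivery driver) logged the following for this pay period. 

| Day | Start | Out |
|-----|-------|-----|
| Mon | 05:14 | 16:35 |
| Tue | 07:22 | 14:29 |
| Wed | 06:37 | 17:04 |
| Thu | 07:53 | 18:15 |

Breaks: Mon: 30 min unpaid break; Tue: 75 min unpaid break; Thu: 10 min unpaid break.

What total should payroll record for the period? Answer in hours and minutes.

Mon: 05:14–16:35 = 11 h 21 min; less 30 min break → 10 h 51 min
Tue: 07:22–14:29 = 7 h 7 min; less 75 min break → 5 h 52 min
Wed: 06:37–17:04 = 10 h 27 min
Thu: 07:53–18:15 = 10 h 22 min; less 10 min break → 10 h 12 min
Total: 10 h 51 min + 5 h 52 min + 10 h 27 min + 10 h 12 min = 37 h 22 min.

37 h 22 min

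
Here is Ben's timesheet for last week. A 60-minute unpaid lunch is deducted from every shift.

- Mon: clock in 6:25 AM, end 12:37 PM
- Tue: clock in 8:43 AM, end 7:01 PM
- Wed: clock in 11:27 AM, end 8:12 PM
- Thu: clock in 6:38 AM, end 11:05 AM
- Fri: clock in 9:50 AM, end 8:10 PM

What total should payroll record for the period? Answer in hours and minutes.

35 h 2 min

Mon: 6:25 AM–12:37 PM = 6 h 12 min; less 60 min break → 5 h 12 min
Tue: 8:43 AM–7:01 PM = 10 h 18 min; less 60 min break → 9 h 18 min
Wed: 11:27 AM–8:12 PM = 8 h 45 min; less 60 min break → 7 h 45 min
Thu: 6:38 AM–11:05 AM = 4 h 27 min; less 60 min break → 3 h 27 min
Fri: 9:50 AM–8:10 PM = 10 h 20 min; less 60 min break → 9 h 20 min
Total: 5 h 12 min + 9 h 18 min + 7 h 45 min + 3 h 27 min + 9 h 20 min = 35 h 2 min.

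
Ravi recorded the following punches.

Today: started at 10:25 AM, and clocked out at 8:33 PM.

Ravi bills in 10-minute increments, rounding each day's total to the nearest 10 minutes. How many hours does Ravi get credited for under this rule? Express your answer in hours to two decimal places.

10.17 hours

Today: 10:25 AM–8:33 PM = 10 h 8 min → rounds to 10 h 10 min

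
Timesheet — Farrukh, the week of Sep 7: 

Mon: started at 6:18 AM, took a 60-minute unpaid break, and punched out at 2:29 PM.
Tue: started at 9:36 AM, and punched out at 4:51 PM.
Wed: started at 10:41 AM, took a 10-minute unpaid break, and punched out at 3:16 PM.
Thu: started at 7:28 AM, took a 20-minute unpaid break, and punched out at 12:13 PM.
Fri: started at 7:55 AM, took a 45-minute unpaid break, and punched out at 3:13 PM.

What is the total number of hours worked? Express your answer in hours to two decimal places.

Mon: 6:18 AM–2:29 PM = 8 h 11 min; less 60 min break → 7 h 11 min
Tue: 9:36 AM–4:51 PM = 7 h 15 min
Wed: 10:41 AM–3:16 PM = 4 h 35 min; less 10 min break → 4 h 25 min
Thu: 7:28 AM–12:13 PM = 4 h 45 min; less 20 min break → 4 h 25 min
Fri: 7:55 AM–3:13 PM = 7 h 18 min; less 45 min break → 6 h 33 min
Total: 7 h 11 min + 7 h 15 min + 4 h 25 min + 4 h 25 min + 6 h 33 min = 29 h 49 min.

29.82 hours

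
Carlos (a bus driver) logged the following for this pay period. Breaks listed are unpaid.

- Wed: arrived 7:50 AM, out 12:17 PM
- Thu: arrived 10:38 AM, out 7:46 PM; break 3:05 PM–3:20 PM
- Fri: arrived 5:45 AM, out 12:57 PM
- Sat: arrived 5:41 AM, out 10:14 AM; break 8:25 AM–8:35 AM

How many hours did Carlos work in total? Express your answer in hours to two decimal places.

Wed: 7:50 AM–12:17 PM = 4 h 27 min
Thu: 10:38 AM–7:46 PM = 9 h 8 min; less 15 min break → 8 h 53 min
Fri: 5:45 AM–12:57 PM = 7 h 12 min
Sat: 5:41 AM–10:14 AM = 4 h 33 min; less 10 min break → 4 h 23 min
Total: 4 h 27 min + 8 h 53 min + 7 h 12 min + 4 h 23 min = 24 h 55 min.

24.92 hours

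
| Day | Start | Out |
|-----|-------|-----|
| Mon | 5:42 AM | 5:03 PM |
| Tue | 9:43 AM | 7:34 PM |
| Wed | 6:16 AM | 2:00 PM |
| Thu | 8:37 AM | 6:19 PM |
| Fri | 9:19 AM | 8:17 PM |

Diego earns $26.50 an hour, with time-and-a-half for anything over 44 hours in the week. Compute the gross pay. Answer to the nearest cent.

Mon: 5:42 AM–5:03 PM = 11 h 21 min
Tue: 9:43 AM–7:34 PM = 9 h 51 min
Wed: 6:16 AM–2:00 PM = 7 h 44 min
Thu: 8:37 AM–6:19 PM = 9 h 42 min
Fri: 9:19 AM–8:17 PM = 10 h 58 min
Total worked: 49 h 36 min = 2976 min.
Regular 44 h 0 min = 2640 min at $26.50/h; overtime 5 h 36 min = 336 min at $39.75/h.
Pay = (2640 × $26.50 + 336 × $39.75) ÷ 60 = $1388.60.

$1388.60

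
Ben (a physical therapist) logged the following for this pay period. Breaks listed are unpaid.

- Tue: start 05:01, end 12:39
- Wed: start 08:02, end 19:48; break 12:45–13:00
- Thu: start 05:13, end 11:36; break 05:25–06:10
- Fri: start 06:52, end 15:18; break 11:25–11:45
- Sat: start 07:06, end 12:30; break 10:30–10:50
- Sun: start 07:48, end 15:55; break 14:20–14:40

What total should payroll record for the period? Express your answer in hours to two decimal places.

Tue: 05:01–12:39 = 7 h 38 min
Wed: 08:02–19:48 = 11 h 46 min; less 15 min break → 11 h 31 min
Thu: 05:13–11:36 = 6 h 23 min; less 45 min break → 5 h 38 min
Fri: 06:52–15:18 = 8 h 26 min; less 20 min break → 8 h 6 min
Sat: 07:06–12:30 = 5 h 24 min; less 20 min break → 5 h 4 min
Sun: 07:48–15:55 = 8 h 7 min; less 20 min break → 7 h 47 min
Total: 7 h 38 min + 11 h 31 min + 5 h 38 min + 8 h 6 min + 5 h 4 min + 7 h 47 min = 45 h 44 min.

45.73 hours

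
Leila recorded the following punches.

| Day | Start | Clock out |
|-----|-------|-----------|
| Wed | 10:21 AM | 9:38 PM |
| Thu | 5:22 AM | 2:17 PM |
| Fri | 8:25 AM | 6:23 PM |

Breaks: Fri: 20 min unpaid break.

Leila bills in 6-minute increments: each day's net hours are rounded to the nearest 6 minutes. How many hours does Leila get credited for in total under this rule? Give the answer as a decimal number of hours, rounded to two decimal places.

Wed: 10:21 AM–9:38 PM = 11 h 17 min → rounds to 11 h 18 min
Thu: 5:22 AM–2:17 PM = 8 h 55 min → rounds to 8 h 54 min
Fri: 8:25 AM–6:23 PM = 9 h 58 min − 20 min = 9 h 38 min → rounds to 9 h 36 min
Total credited: 29 h 48 min.

29.80 hours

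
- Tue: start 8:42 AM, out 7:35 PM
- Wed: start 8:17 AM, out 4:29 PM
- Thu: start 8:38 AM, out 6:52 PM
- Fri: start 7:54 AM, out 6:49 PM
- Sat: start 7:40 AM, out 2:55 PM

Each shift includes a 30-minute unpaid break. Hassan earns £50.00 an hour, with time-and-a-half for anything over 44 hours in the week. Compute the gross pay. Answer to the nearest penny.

Tue: 8:42 AM–7:35 PM = 10 h 53 min; less 30 min break → 10 h 23 min
Wed: 8:17 AM–4:29 PM = 8 h 12 min; less 30 min break → 7 h 42 min
Thu: 8:38 AM–6:52 PM = 10 h 14 min; less 30 min break → 9 h 44 min
Fri: 7:54 AM–6:49 PM = 10 h 55 min; less 30 min break → 10 h 25 min
Sat: 7:40 AM–2:55 PM = 7 h 15 min; less 30 min break → 6 h 45 min
Total worked: 44 h 59 min = 2699 min.
Regular 44 h 0 min = 2640 min at £50.00/h; overtime 0 h 59 min = 59 min at £75.00/h.
Pay = (2640 × £50.00 + 59 × £75.00) ÷ 60 = £2273.75.

£2273.75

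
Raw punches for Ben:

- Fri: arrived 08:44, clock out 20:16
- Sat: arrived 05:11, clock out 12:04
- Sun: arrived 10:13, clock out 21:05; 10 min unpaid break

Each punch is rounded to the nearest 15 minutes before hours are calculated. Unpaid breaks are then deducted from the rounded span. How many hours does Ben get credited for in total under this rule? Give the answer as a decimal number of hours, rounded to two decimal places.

28.83 hours

Fri: in 08:44→08:45, out 20:16→20:15; 11 h 30 min
Sat: in 05:11→05:15, out 12:04→12:00; 6 h 45 min
Sun: in 10:13→10:15, out 21:05→21:00; 10 h 45 min − 10 min = 10 h 35 min
Total credited: 28 h 50 min.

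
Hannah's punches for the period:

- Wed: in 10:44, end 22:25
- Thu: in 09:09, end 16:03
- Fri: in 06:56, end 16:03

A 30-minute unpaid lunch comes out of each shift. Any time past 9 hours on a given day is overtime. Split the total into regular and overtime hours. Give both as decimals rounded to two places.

Wed: 10:44–22:25 = 11 h 41 min; less 30 min break → 11 h 11 min
Thu: 09:09–16:03 = 6 h 54 min; less 30 min break → 6 h 24 min
Fri: 06:56–16:03 = 9 h 7 min; less 30 min break → 8 h 37 min
Wed reg 9 h 0 min / OT 2 h 11 min; Thu reg 6 h 24 min / OT 0 h 0 min; Fri reg 8 h 37 min / OT 0 h 0 min.
Totals: regular 24 h 1 min, overtime 2 h 11 min.

Regular 24.02 hours, overtime 2.18 hours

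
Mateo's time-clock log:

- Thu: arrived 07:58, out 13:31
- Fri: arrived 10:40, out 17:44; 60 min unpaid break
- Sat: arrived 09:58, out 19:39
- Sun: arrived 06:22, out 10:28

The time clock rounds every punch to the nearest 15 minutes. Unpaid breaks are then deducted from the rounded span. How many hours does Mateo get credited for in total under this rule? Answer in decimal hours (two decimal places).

25.50 hours

Thu: in 07:58→08:00, out 13:31→13:30; 5 h 30 min
Fri: in 10:40→10:45, out 17:44→17:45; 7 h 0 min − 60 min = 6 h 0 min
Sat: in 09:58→10:00, out 19:39→19:45; 9 h 45 min
Sun: in 06:22→06:15, out 10:28→10:30; 4 h 15 min
Total credited: 25 h 30 min.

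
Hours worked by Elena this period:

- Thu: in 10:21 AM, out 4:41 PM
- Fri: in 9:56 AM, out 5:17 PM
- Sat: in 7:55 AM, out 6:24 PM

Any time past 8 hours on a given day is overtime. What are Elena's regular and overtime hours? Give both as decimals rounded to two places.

Regular 21.68 hours, overtime 2.48 hours

Thu: 10:21 AM–4:41 PM = 6 h 20 min
Fri: 9:56 AM–5:17 PM = 7 h 21 min
Sat: 7:55 AM–6:24 PM = 10 h 29 min
Thu reg 6 h 20 min / OT 0 h 0 min; Fri reg 7 h 21 min / OT 0 h 0 min; Sat reg 8 h 0 min / OT 2 h 29 min.
Totals: regular 21 h 41 min, overtime 2 h 29 min.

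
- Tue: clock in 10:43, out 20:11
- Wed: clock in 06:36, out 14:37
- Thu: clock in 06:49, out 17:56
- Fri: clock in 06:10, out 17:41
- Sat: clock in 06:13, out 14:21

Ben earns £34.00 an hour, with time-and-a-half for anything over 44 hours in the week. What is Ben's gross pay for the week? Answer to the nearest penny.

Tue: 10:43–20:11 = 9 h 28 min
Wed: 06:36–14:37 = 8 h 1 min
Thu: 06:49–17:56 = 11 h 7 min
Fri: 06:10–17:41 = 11 h 31 min
Sat: 06:13–14:21 = 8 h 8 min
Total worked: 48 h 15 min = 2895 min.
Regular 44 h 0 min = 2640 min at £34.00/h; overtime 4 h 15 min = 255 min at £51.00/h.
Pay = (2640 × £34.00 + 255 × £51.00) ÷ 60 = £1712.75.

£1712.75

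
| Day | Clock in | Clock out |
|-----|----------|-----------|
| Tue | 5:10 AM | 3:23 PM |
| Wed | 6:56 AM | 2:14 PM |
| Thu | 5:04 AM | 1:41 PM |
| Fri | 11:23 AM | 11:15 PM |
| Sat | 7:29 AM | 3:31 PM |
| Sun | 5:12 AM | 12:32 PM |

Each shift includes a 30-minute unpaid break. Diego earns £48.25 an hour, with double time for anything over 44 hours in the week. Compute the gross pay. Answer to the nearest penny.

Tue: 5:10 AM–3:23 PM = 10 h 13 min; less 30 min break → 9 h 43 min
Wed: 6:56 AM–2:14 PM = 7 h 18 min; less 30 min break → 6 h 48 min
Thu: 5:04 AM–1:41 PM = 8 h 37 min; less 30 min break → 8 h 7 min
Fri: 11:23 AM–11:15 PM = 11 h 52 min; less 30 min break → 11 h 22 min
Sat: 7:29 AM–3:31 PM = 8 h 2 min; less 30 min break → 7 h 32 min
Sun: 5:12 AM–12:32 PM = 7 h 20 min; less 30 min break → 6 h 50 min
Total worked: 50 h 22 min = 3022 min.
Regular 44 h 0 min = 2640 min at £48.25/h; overtime 6 h 22 min = 382 min at £96.50/h.
Pay = (2640 × £48.25 + 382 × £96.50) ÷ 60 = £2737.38.

£2737.38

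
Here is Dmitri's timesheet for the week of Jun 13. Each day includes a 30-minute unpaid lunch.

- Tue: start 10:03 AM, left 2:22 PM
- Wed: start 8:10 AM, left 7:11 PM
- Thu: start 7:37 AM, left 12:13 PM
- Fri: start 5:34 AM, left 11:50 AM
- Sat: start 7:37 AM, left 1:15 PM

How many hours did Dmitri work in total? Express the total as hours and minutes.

Tue: 10:03 AM–2:22 PM = 4 h 19 min; less 30 min break → 3 h 49 min
Wed: 8:10 AM–7:11 PM = 11 h 1 min; less 30 min break → 10 h 31 min
Thu: 7:37 AM–12:13 PM = 4 h 36 min; less 30 min break → 4 h 6 min
Fri: 5:34 AM–11:50 AM = 6 h 16 min; less 30 min break → 5 h 46 min
Sat: 7:37 AM–1:15 PM = 5 h 38 min; less 30 min break → 5 h 8 min
Total: 3 h 49 min + 10 h 31 min + 4 h 6 min + 5 h 46 min + 5 h 8 min = 29 h 20 min.

29 h 20 min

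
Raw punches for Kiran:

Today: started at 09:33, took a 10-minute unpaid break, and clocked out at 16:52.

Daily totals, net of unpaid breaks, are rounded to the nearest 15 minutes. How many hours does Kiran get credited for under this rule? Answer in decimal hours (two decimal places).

Today: 09:33–16:52 = 7 h 19 min − 10 min = 7 h 9 min → rounds to 7 h 15 min

7.25 hours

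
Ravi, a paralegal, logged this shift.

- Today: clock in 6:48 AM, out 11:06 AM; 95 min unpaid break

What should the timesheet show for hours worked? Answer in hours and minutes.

2 h 43 min

Today: 6:48 AM–11:06 AM = 4 h 18 min; less 95 min break → 2 h 43 min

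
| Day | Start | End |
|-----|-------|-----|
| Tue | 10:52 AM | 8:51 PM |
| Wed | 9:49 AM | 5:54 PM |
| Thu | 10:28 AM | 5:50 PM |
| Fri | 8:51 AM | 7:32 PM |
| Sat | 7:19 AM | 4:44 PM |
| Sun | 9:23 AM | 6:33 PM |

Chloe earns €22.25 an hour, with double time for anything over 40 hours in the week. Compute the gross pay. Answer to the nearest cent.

€1544.15

Tue: 10:52 AM–8:51 PM = 9 h 59 min
Wed: 9:49 AM–5:54 PM = 8 h 5 min
Thu: 10:28 AM–5:50 PM = 7 h 22 min
Fri: 8:51 AM–7:32 PM = 10 h 41 min
Sat: 7:19 AM–4:44 PM = 9 h 25 min
Sun: 9:23 AM–6:33 PM = 9 h 10 min
Total worked: 54 h 42 min = 3282 min.
Regular 40 h 0 min = 2400 min at €22.25/h; overtime 14 h 42 min = 882 min at €44.50/h.
Pay = (2400 × €22.25 + 882 × €44.50) ÷ 60 = €1544.15.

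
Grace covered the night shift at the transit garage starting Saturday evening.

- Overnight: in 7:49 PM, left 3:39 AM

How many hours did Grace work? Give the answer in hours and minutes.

Overnight: 7:49 PM → midnight = 4 h 11 min; midnight → 3:39 AM = 3 h 39 min; span 7 h 50 min

7 h 50 min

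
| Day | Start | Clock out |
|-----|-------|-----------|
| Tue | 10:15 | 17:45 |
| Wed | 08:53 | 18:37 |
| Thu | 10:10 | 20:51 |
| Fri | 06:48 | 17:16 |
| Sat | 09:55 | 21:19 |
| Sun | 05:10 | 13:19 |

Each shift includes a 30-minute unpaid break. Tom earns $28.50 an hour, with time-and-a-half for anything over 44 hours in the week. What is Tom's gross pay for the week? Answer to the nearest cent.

$1721.40

Tue: 10:15–17:45 = 7 h 30 min; less 30 min break → 7 h 0 min
Wed: 08:53–18:37 = 9 h 44 min; less 30 min break → 9 h 14 min
Thu: 10:10–20:51 = 10 h 41 min; less 30 min break → 10 h 11 min
Fri: 06:48–17:16 = 10 h 28 min; less 30 min break → 9 h 58 min
Sat: 09:55–21:19 = 11 h 24 min; less 30 min break → 10 h 54 min
Sun: 05:10–13:19 = 8 h 9 min; less 30 min break → 7 h 39 min
Total worked: 54 h 56 min = 3296 min.
Regular 44 h 0 min = 2640 min at $28.50/h; overtime 10 h 56 min = 656 min at $42.75/h.
Pay = (2640 × $28.50 + 656 × $42.75) ÷ 60 = $1721.40.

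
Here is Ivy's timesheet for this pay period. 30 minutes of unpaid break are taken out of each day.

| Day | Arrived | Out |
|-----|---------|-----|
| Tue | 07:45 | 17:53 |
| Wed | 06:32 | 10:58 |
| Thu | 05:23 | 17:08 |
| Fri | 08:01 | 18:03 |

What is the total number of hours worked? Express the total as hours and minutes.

34 h 21 min

Tue: 07:45–17:53 = 10 h 8 min; less 30 min break → 9 h 38 min
Wed: 06:32–10:58 = 4 h 26 min; less 30 min break → 3 h 56 min
Thu: 05:23–17:08 = 11 h 45 min; less 30 min break → 11 h 15 min
Fri: 08:01–18:03 = 10 h 2 min; less 30 min break → 9 h 32 min
Total: 9 h 38 min + 3 h 56 min + 11 h 15 min + 9 h 32 min = 34 h 21 min.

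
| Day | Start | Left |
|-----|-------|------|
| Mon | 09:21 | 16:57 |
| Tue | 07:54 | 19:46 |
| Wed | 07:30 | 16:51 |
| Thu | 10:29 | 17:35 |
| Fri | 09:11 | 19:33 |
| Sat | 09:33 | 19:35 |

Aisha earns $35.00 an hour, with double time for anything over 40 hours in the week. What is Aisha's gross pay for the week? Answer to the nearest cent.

Mon: 09:21–16:57 = 7 h 36 min
Tue: 07:54–19:46 = 11 h 52 min
Wed: 07:30–16:51 = 9 h 21 min
Thu: 10:29–17:35 = 7 h 6 min
Fri: 09:11–19:33 = 10 h 22 min
Sat: 09:33–19:35 = 10 h 2 min
Total worked: 56 h 19 min = 3379 min.
Regular 40 h 0 min = 2400 min at $35.00/h; overtime 16 h 19 min = 979 min at $70.00/h.
Pay = (2400 × $35.00 + 979 × $70.00) ÷ 60 = $2542.17.

$2542.17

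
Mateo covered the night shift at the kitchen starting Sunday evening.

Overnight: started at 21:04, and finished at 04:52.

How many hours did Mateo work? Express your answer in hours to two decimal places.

7.80 hours

Overnight: 21:04 → midnight = 2 h 56 min; midnight → 04:52 = 4 h 52 min; span 7 h 48 min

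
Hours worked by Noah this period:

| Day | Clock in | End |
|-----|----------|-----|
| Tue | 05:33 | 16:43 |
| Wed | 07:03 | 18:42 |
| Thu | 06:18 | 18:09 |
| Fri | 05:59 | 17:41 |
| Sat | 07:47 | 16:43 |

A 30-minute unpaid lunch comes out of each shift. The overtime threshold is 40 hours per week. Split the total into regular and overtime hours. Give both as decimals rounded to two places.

Tue: 05:33–16:43 = 11 h 10 min; less 30 min break → 10 h 40 min
Wed: 07:03–18:42 = 11 h 39 min; less 30 min break → 11 h 9 min
Thu: 06:18–18:09 = 11 h 51 min; less 30 min break → 11 h 21 min
Fri: 05:59–17:41 = 11 h 42 min; less 30 min break → 11 h 12 min
Sat: 07:47–16:43 = 8 h 56 min; less 30 min break → 8 h 26 min
Total worked: 52 h 48 min = 52.80 h.
Threshold 40 h → overtime 12 h 48 min, regular 40 h 0 min.

Regular 40.00 hours, overtime 12.80 hours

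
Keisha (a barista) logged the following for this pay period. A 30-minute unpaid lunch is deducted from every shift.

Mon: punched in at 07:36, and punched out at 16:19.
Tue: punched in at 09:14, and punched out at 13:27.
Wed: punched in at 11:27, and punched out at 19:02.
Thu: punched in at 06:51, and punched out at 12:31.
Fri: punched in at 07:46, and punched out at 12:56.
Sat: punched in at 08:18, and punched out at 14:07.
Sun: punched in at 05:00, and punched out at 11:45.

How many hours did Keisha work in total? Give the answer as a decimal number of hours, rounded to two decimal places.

40.42 hours

Mon: 07:36–16:19 = 8 h 43 min; less 30 min break → 8 h 13 min
Tue: 09:14–13:27 = 4 h 13 min; less 30 min break → 3 h 43 min
Wed: 11:27–19:02 = 7 h 35 min; less 30 min break → 7 h 5 min
Thu: 06:51–12:31 = 5 h 40 min; less 30 min break → 5 h 10 min
Fri: 07:46–12:56 = 5 h 10 min; less 30 min break → 4 h 40 min
Sat: 08:18–14:07 = 5 h 49 min; less 30 min break → 5 h 19 min
Sun: 05:00–11:45 = 6 h 45 min; less 30 min break → 6 h 15 min
Total: 8 h 13 min + 3 h 43 min + 7 h 5 min + 5 h 10 min + 4 h 40 min + 5 h 19 min + 6 h 15 min = 40 h 25 min.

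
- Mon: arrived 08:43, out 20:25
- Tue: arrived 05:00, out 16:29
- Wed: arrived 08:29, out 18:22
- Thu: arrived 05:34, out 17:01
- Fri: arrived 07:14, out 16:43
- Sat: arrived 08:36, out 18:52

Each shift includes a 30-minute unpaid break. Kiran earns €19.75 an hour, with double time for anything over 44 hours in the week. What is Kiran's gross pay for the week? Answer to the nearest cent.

€1551.03

Mon: 08:43–20:25 = 11 h 42 min; less 30 min break → 11 h 12 min
Tue: 05:00–16:29 = 11 h 29 min; less 30 min break → 10 h 59 min
Wed: 08:29–18:22 = 9 h 53 min; less 30 min break → 9 h 23 min
Thu: 05:34–17:01 = 11 h 27 min; less 30 min break → 10 h 57 min
Fri: 07:14–16:43 = 9 h 29 min; less 30 min break → 8 h 59 min
Sat: 08:36–18:52 = 10 h 16 min; less 30 min break → 9 h 46 min
Total worked: 61 h 16 min = 3676 min.
Regular 44 h 0 min = 2640 min at €19.75/h; overtime 17 h 16 min = 1036 min at €39.50/h.
Pay = (2640 × €19.75 + 1036 × €39.50) ÷ 60 = €1551.03.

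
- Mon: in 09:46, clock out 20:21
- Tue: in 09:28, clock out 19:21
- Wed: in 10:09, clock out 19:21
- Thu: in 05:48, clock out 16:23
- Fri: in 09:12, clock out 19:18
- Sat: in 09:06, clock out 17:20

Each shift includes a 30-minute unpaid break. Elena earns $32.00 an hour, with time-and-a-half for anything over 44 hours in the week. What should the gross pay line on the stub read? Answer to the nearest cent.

Mon: 09:46–20:21 = 10 h 35 min; less 30 min break → 10 h 5 min
Tue: 09:28–19:21 = 9 h 53 min; less 30 min break → 9 h 23 min
Wed: 10:09–19:21 = 9 h 12 min; less 30 min break → 8 h 42 min
Thu: 05:48–16:23 = 10 h 35 min; less 30 min break → 10 h 5 min
Fri: 09:12–19:18 = 10 h 6 min; less 30 min break → 9 h 36 min
Sat: 09:06–17:20 = 8 h 14 min; less 30 min break → 7 h 44 min
Total worked: 55 h 35 min = 3335 min.
Regular 44 h 0 min = 2640 min at $32.00/h; overtime 11 h 35 min = 695 min at $48.00/h.
Pay = (2640 × $32.00 + 695 × $48.00) ÷ 60 = $1964.00.

$1964.00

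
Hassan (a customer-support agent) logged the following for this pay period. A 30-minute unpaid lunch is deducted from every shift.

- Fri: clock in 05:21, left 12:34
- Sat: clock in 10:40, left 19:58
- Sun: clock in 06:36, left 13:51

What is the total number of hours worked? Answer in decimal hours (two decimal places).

22.27 hours

Fri: 05:21–12:34 = 7 h 13 min; less 30 min break → 6 h 43 min
Sat: 10:40–19:58 = 9 h 18 min; less 30 min break → 8 h 48 min
Sun: 06:36–13:51 = 7 h 15 min; less 30 min break → 6 h 45 min
Total: 6 h 43 min + 8 h 48 min + 6 h 45 min = 22 h 16 min.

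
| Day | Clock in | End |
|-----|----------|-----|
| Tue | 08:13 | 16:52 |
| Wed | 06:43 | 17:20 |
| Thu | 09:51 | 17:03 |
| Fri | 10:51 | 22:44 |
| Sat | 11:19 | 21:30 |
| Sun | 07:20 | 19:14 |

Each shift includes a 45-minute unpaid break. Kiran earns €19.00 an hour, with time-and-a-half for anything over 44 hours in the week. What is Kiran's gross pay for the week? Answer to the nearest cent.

Tue: 08:13–16:52 = 8 h 39 min; less 45 min break → 7 h 54 min
Wed: 06:43–17:20 = 10 h 37 min; less 45 min break → 9 h 52 min
Thu: 09:51–17:03 = 7 h 12 min; less 45 min break → 6 h 27 min
Fri: 10:51–22:44 = 11 h 53 min; less 45 min break → 11 h 8 min
Sat: 11:19–21:30 = 10 h 11 min; less 45 min break → 9 h 26 min
Sun: 07:20–19:14 = 11 h 54 min; less 45 min break → 11 h 9 min
Total worked: 55 h 56 min = 3356 min.
Regular 44 h 0 min = 2640 min at €19.00/h; overtime 11 h 56 min = 716 min at €28.50/h.
Pay = (2640 × €19.00 + 716 × €28.50) ÷ 60 = €1176.10.

€1176.10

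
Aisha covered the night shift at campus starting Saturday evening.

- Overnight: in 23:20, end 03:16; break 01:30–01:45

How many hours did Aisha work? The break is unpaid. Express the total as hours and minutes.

Overnight: 23:20 → midnight = 0 h 40 min; midnight → 03:16 = 3 h 16 min; span 3 h 56 min; less 15 min break → 3 h 41 min

3 h 41 min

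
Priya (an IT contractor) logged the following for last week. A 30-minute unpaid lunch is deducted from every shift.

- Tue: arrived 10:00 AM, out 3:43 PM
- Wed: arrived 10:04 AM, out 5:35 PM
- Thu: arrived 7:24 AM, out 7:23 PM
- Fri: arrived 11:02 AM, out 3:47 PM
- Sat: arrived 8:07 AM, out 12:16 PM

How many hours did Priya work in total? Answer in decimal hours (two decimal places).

31.62 hours

Tue: 10:00 AM–3:43 PM = 5 h 43 min; less 30 min break → 5 h 13 min
Wed: 10:04 AM–5:35 PM = 7 h 31 min; less 30 min break → 7 h 1 min
Thu: 7:24 AM–7:23 PM = 11 h 59 min; less 30 min break → 11 h 29 min
Fri: 11:02 AM–3:47 PM = 4 h 45 min; less 30 min break → 4 h 15 min
Sat: 8:07 AM–12:16 PM = 4 h 9 min; less 30 min break → 3 h 39 min
Total: 5 h 13 min + 7 h 1 min + 11 h 29 min + 4 h 15 min + 3 h 39 min = 31 h 37 min.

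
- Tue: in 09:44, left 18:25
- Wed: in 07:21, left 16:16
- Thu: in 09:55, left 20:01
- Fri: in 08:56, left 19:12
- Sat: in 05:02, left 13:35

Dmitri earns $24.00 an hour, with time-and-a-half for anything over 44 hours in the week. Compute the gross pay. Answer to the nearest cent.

$1146.60

Tue: 09:44–18:25 = 8 h 41 min
Wed: 07:21–16:16 = 8 h 55 min
Thu: 09:55–20:01 = 10 h 6 min
Fri: 08:56–19:12 = 10 h 16 min
Sat: 05:02–13:35 = 8 h 33 min
Total worked: 46 h 31 min = 2791 min.
Regular 44 h 0 min = 2640 min at $24.00/h; overtime 2 h 31 min = 151 min at $36.00/h.
Pay = (2640 × $24.00 + 151 × $36.00) ÷ 60 = $1146.60.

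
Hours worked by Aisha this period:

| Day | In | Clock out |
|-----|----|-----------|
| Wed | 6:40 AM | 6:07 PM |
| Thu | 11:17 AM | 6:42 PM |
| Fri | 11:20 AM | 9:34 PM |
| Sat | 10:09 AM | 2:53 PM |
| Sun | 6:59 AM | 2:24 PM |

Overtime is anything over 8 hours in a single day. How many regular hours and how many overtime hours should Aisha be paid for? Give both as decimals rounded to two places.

Wed: 6:40 AM–6:07 PM = 11 h 27 min
Thu: 11:17 AM–6:42 PM = 7 h 25 min
Fri: 11:20 AM–9:34 PM = 10 h 14 min
Sat: 10:09 AM–2:53 PM = 4 h 44 min
Sun: 6:59 AM–2:24 PM = 7 h 25 min
Wed reg 8 h 0 min / OT 3 h 27 min; Thu reg 7 h 25 min / OT 0 h 0 min; Fri reg 8 h 0 min / OT 2 h 14 min; Sat reg 4 h 44 min / OT 0 h 0 min; Sun reg 7 h 25 min / OT 0 h 0 min.
Totals: regular 35 h 34 min, overtime 5 h 41 min.

Regular 35.57 hours, overtime 5.68 hours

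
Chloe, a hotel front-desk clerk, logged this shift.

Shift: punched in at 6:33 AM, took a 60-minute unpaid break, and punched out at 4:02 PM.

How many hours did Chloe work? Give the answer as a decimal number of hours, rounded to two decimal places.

8.48 hours

Shift: 6:33 AM–4:02 PM = 9 h 29 min; less 60 min break → 8 h 29 min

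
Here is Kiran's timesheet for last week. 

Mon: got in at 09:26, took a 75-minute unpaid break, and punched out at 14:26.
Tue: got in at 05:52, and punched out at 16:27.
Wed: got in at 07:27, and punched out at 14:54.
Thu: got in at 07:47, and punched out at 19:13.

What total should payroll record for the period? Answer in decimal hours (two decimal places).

33.22 hours

Mon: 09:26–14:26 = 5 h 0 min; less 75 min break → 3 h 45 min
Tue: 05:52–16:27 = 10 h 35 min
Wed: 07:27–14:54 = 7 h 27 min
Thu: 07:47–19:13 = 11 h 26 min
Total: 3 h 45 min + 10 h 35 min + 7 h 27 min + 11 h 26 min = 33 h 13 min.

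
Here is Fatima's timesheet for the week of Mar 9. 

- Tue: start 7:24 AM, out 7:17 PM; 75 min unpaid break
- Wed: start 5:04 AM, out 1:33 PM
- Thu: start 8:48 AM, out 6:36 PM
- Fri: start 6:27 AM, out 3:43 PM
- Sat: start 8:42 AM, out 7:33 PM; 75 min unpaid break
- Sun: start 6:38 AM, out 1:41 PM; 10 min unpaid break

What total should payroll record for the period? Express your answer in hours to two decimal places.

Tue: 7:24 AM–7:17 PM = 11 h 53 min; less 75 min break → 10 h 38 min
Wed: 5:04 AM–1:33 PM = 8 h 29 min
Thu: 8:48 AM–6:36 PM = 9 h 48 min
Fri: 6:27 AM–3:43 PM = 9 h 16 min
Sat: 8:42 AM–7:33 PM = 10 h 51 min; less 75 min break → 9 h 36 min
Sun: 6:38 AM–1:41 PM = 7 h 3 min; less 10 min break → 6 h 53 min
Total: 10 h 38 min + 8 h 29 min + 9 h 48 min + 9 h 16 min + 9 h 36 min + 6 h 53 min = 54 h 40 min.

54.67 hours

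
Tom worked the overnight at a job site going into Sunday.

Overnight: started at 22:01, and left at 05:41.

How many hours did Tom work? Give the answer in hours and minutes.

Overnight: 22:01 → midnight = 1 h 59 min; midnight → 05:41 = 5 h 41 min; span 7 h 40 min

7 h 40 min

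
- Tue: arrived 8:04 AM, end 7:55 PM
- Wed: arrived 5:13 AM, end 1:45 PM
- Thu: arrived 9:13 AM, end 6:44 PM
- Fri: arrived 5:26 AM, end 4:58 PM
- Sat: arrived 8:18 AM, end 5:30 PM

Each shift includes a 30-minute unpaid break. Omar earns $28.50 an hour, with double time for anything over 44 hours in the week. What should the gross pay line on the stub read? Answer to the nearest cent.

Tue: 8:04 AM–7:55 PM = 11 h 51 min; less 30 min break → 11 h 21 min
Wed: 5:13 AM–1:45 PM = 8 h 32 min; less 30 min break → 8 h 2 min
Thu: 9:13 AM–6:44 PM = 9 h 31 min; less 30 min break → 9 h 1 min
Fri: 5:26 AM–4:58 PM = 11 h 32 min; less 30 min break → 11 h 2 min
Sat: 8:18 AM–5:30 PM = 9 h 12 min; less 30 min break → 8 h 42 min
Total worked: 48 h 8 min = 2888 min.
Regular 44 h 0 min = 2640 min at $28.50/h; overtime 4 h 8 min = 248 min at $57.00/h.
Pay = (2640 × $28.50 + 248 × $57.00) ÷ 60 = $1489.60.

$1489.60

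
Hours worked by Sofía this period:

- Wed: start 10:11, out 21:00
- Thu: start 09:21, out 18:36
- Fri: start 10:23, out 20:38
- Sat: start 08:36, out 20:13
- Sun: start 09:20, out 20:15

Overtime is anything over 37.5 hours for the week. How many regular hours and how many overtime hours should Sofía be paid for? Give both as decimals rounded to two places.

Wed: 10:11–21:00 = 10 h 49 min
Thu: 09:21–18:36 = 9 h 15 min
Fri: 10:23–20:38 = 10 h 15 min
Sat: 08:36–20:13 = 11 h 37 min
Sun: 09:20–20:15 = 10 h 55 min
Total worked: 52 h 51 min = 52.85 h.
Threshold 37.5 h → overtime 15 h 21 min, regular 37 h 30 min.

Regular 37.50 hours, overtime 15.35 hours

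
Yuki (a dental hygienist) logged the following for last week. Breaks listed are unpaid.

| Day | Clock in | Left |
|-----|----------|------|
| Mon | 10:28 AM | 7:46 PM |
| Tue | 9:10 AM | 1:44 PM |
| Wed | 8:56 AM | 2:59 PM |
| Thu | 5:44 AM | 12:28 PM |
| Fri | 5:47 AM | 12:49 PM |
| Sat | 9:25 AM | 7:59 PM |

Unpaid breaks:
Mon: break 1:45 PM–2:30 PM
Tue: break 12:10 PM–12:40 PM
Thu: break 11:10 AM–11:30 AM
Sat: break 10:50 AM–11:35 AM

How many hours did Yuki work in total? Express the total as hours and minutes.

41 h 55 min

Mon: 10:28 AM–7:46 PM = 9 h 18 min; less 45 min break → 8 h 33 min
Tue: 9:10 AM–1:44 PM = 4 h 34 min; less 30 min break → 4 h 4 min
Wed: 8:56 AM–2:59 PM = 6 h 3 min
Thu: 5:44 AM–12:28 PM = 6 h 44 min; less 20 min break → 6 h 24 min
Fri: 5:47 AM–12:49 PM = 7 h 2 min
Sat: 9:25 AM–7:59 PM = 10 h 34 min; less 45 min break → 9 h 49 min
Total: 8 h 33 min + 4 h 4 min + 6 h 3 min + 6 h 24 min + 7 h 2 min + 9 h 49 min = 41 h 55 min.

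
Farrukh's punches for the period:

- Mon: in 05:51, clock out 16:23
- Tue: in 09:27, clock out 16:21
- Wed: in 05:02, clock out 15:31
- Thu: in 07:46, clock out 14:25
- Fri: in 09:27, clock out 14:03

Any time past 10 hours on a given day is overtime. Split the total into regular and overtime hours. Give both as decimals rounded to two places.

Mon: 05:51–16:23 = 10 h 32 min
Tue: 09:27–16:21 = 6 h 54 min
Wed: 05:02–15:31 = 10 h 29 min
Thu: 07:46–14:25 = 6 h 39 min
Fri: 09:27–14:03 = 4 h 36 min
Mon reg 10 h 0 min / OT 0 h 32 min; Tue reg 6 h 54 min / OT 0 h 0 min; Wed reg 10 h 0 min / OT 0 h 29 min; Thu reg 6 h 39 min / OT 0 h 0 min; Fri reg 4 h 36 min / OT 0 h 0 min.
Totals: regular 38 h 9 min, overtime 1 h 1 min.

Regular 38.15 hours, overtime 1.02 hours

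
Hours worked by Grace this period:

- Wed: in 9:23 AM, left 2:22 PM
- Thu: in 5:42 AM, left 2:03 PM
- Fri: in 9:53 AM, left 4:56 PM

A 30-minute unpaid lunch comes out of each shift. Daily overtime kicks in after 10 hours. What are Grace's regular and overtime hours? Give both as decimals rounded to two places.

Wed: 9:23 AM–2:22 PM = 4 h 59 min; less 30 min break → 4 h 29 min
Thu: 5:42 AM–2:03 PM = 8 h 21 min; less 30 min break → 7 h 51 min
Fri: 9:53 AM–4:56 PM = 7 h 3 min; less 30 min break → 6 h 33 min
Wed reg 4 h 29 min / OT 0 h 0 min; Thu reg 7 h 51 min / OT 0 h 0 min; Fri reg 6 h 33 min / OT 0 h 0 min.
Totals: regular 18 h 53 min, overtime 0 h 0 min.

Regular 18.88 hours, overtime 0.00 hours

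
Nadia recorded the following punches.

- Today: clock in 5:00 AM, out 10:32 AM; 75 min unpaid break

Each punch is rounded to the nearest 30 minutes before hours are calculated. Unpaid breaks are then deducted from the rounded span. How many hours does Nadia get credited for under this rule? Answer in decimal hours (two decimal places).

Today: in 5:00 AM→5:00 AM, out 10:32 AM→10:30 AM; 5 h 30 min − 75 min = 4 h 15 min

4.25 hours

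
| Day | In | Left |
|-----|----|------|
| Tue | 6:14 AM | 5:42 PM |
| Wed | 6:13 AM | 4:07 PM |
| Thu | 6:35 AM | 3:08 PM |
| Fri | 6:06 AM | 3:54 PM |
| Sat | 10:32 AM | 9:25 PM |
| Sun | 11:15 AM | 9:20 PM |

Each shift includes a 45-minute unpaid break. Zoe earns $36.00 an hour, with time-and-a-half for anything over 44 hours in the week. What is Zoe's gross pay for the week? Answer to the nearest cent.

Tue: 6:14 AM–5:42 PM = 11 h 28 min; less 45 min break → 10 h 43 min
Wed: 6:13 AM–4:07 PM = 9 h 54 min; less 45 min break → 9 h 9 min
Thu: 6:35 AM–3:08 PM = 8 h 33 min; less 45 min break → 7 h 48 min
Fri: 6:06 AM–3:54 PM = 9 h 48 min; less 45 min break → 9 h 3 min
Sat: 10:32 AM–9:25 PM = 10 h 53 min; less 45 min break → 10 h 8 min
Sun: 11:15 AM–9:20 PM = 10 h 5 min; less 45 min break → 9 h 20 min
Total worked: 56 h 11 min = 3371 min.
Regular 44 h 0 min = 2640 min at $36.00/h; overtime 12 h 11 min = 731 min at $54.00/h.
Pay = (2640 × $36.00 + 731 × $54.00) ÷ 60 = $2241.90.

$2241.90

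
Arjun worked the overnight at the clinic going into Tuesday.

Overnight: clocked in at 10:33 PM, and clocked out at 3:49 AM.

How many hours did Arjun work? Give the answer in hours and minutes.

5 h 16 min

Overnight: 10:33 PM → midnight = 1 h 27 min; midnight → 3:49 AM = 3 h 49 min; span 5 h 16 min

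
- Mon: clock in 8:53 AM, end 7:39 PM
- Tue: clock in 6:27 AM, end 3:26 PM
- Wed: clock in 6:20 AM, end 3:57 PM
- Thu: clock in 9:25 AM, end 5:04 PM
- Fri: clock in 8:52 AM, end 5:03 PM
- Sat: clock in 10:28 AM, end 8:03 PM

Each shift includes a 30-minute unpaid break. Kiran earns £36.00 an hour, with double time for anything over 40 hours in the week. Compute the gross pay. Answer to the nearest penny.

£2288.40

Mon: 8:53 AM–7:39 PM = 10 h 46 min; less 30 min break → 10 h 16 min
Tue: 6:27 AM–3:26 PM = 8 h 59 min; less 30 min break → 8 h 29 min
Wed: 6:20 AM–3:57 PM = 9 h 37 min; less 30 min break → 9 h 7 min
Thu: 9:25 AM–5:04 PM = 7 h 39 min; less 30 min break → 7 h 9 min
Fri: 8:52 AM–5:03 PM = 8 h 11 min; less 30 min break → 7 h 41 min
Sat: 10:28 AM–8:03 PM = 9 h 35 min; less 30 min break → 9 h 5 min
Total worked: 51 h 47 min = 3107 min.
Regular 40 h 0 min = 2400 min at £36.00/h; overtime 11 h 47 min = 707 min at £72.00/h.
Pay = (2400 × £36.00 + 707 × £72.00) ÷ 60 = £2288.40.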